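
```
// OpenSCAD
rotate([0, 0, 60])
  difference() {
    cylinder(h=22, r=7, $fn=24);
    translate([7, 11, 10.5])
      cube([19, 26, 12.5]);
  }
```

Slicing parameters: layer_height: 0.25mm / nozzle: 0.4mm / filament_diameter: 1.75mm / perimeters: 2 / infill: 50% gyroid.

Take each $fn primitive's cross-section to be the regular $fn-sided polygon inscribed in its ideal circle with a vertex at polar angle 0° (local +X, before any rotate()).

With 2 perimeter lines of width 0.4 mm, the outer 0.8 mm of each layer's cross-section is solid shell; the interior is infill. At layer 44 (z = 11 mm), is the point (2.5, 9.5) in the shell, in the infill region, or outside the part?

outside

At z = 11 mm: the r=7 cylinder gives a regular 24-gon of circumradius 7 (constant along its height); the 19×26 cube at (7, 11) contributes its full rectangle; After the difference (first − rest): starting from the r=7 cylinder, the 19×26 cube at (7, 11) misses the remaining region (no effect) — 1 connected region; (whole slice rotated 60° about Z — lengths, areas and connectivity unchanged). Overall, the cross-section is a single solid region. Undo the 60° rotation: the query point maps to (9.477, 2.585) in the un-rotated model frame. The nearest boundary edge runs (6.06, 3.50)→(6.76, 1.81); distance from the point to it = 2.82 mm. The point is not inside any of the regions above, so it lies outside the cross-section (2.82 mm from the nearest boundary).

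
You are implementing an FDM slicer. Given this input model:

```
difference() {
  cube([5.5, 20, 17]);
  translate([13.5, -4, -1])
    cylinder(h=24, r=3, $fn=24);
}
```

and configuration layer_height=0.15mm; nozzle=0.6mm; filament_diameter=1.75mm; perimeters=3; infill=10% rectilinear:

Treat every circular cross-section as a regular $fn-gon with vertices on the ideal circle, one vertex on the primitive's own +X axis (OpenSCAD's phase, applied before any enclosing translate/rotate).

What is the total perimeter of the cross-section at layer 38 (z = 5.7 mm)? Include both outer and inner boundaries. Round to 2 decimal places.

At z = 5.7 mm: the 5.5×20 cube contributes its full rectangle (perimeter 51.00 mm); the r=3 cylinder at (13.5, -4) gives a regular 24-gon of circumradius 3 (constant along its height) (perimeter = 2·24·3.000·sin(180°/24) = 18.80 mm); Taking the first minus the rest: starting from the 5.5×20 cube, the r=3 cylinder at (13.5, -4) misses the remaining region (no effect) — boundary = 51.00 mm. Overall, the cross-section is a single solid region. Total boundary length (outer) = 51.00 mm.

51.00 mm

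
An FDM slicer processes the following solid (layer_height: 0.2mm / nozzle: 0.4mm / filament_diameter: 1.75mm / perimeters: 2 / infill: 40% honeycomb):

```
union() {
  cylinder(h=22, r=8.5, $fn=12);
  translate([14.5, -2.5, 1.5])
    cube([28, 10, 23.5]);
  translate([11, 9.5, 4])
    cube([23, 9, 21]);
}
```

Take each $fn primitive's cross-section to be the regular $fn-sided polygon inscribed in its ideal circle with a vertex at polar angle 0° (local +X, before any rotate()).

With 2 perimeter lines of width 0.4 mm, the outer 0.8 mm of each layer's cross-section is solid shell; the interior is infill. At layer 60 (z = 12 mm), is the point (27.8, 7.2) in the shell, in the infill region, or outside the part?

At z = 12 mm: the r=8.5 cylinder contributes a regular 12-gon of circumradius 8.5; the cube at (14.5, -2.5) (footprint 28×10) is included at this height; the cube at (11, 9.5) is present — its section is the full 23×9 rectangle; Merging all regions: the 3 present regions are separate (no shared area or edge), so areas and boundary lengths simply add and each stays a separate island — 3 connected regions. Overall, the cross-section has 3 separate islands. The nearest boundary edge runs (14.50, 7.50)→(42.50, 7.50); distance from the point to it = 0.30 mm. (Shell/infill is judged within the island containing the point — the largest one.) The point is inside the cross-section, 0.30 mm from the nearest boundary — within the 0.8 mm shell band (2 × 0.4).

shell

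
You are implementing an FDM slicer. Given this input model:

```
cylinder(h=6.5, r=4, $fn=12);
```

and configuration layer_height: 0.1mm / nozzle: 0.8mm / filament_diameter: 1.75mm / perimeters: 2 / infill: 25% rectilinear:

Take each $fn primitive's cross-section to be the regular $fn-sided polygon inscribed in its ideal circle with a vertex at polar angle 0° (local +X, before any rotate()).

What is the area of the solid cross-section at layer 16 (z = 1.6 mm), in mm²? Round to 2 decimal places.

At z = 1.6 mm: the r=4 cylinder contributes a regular 12-gon of circumradius 4 (area = (12/2)·4.000²·sin(360°/12) = 48.00 mm²). Overall, the cross-section is a single solid region. Net area = 48.00 mm².

48.00 mm²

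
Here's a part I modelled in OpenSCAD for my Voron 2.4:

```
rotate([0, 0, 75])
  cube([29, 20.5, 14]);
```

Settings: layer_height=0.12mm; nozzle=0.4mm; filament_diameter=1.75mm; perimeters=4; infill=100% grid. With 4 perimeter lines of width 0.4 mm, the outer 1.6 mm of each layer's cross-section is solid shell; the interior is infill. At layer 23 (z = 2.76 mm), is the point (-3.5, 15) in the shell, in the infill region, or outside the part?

infill

At z = 2.76 mm: the cube (footprint 29×20.5) is included at this height; (whole slice rotated 75° about Z — lengths, areas and connectivity unchanged). Overall, the cross-section is a single solid region. Undo the 75° rotation: the query point maps to (13.583, 7.263) in the un-rotated model frame. The nearest boundary edge runs (0.00, 0.00)→(29.00, 0.00); distance from the point to it = 7.26 mm. The point is inside the cross-section and 7.26 mm from the nearest boundary — more than the 1.6 mm shell width (4 × 0.4), so it's in the infill interior.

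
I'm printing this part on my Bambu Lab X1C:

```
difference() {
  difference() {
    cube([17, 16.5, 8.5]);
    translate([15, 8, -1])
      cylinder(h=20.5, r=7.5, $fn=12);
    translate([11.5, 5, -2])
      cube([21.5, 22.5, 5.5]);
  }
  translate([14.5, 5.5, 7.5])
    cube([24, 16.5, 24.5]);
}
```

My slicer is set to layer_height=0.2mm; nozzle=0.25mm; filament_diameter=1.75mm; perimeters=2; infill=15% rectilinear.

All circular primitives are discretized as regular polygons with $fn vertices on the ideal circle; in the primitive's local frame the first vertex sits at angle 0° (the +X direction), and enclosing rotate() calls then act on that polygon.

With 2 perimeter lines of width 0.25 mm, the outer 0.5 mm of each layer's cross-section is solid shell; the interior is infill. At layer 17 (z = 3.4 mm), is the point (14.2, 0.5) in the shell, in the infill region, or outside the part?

At z = 3.4 mm: the 17×16.5 cube contributes its full rectangle; the r=7.5 cylinder at (15, 8) contributes a regular 12-gon of circumradius 7.5; the cube at (11.5, 5) is present — its section is the full 21.5×22.5 rectangle; Subtracting the remaining from the first: starting from the 17×16.5 cube, the r=7.5 cylinder at (15, 8) partially overlaps it — only the 113.30 mm² overlap (of its 168.75 mm²) is removed, clipping the outline; the 21.5×22.5 cube at (11.5, 5) partially overlaps it — only the 7.68 mm² overlap (of its 483.75 mm²) is removed, clipping the outline — 1 connected region; the cube at (14.5, 5.5) does not reach this height (z outside [7.5, 32]); After the difference (first − rest): none of the subtracted shapes is present at this height, so that combined region is unchanged — 1 connected region. Overall, the cross-section is a single solid region. The nearest boundary edge runs (11.25, 1.50)→(15.00, 0.50); distance from the point to it = 0.21 mm. The point is inside the cross-section, 0.21 mm from the nearest boundary — within the 0.5 mm shell band (2 × 0.25).

shell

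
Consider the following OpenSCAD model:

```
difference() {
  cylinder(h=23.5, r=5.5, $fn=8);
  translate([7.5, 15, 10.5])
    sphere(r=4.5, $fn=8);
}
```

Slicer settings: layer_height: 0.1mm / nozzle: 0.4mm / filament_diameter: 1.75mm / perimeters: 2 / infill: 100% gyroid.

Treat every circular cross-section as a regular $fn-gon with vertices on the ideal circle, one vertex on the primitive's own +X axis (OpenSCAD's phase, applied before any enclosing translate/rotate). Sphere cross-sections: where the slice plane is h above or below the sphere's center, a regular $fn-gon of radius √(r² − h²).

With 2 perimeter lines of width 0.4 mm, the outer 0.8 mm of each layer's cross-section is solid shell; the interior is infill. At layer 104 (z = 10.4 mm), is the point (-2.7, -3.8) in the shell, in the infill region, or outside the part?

At z = 10.4 mm: the cylinder: section is a regular 8-gon, circumradius r=5.5; the r=4.5 sphere at (7.5, 15) slices to a regular 8-gon of circumradius 4.499 (√(r²−h²) with h=0.1 from center); Subtracting the remaining from the first: starting from the r=5.5 cylinder, the r=4.5 sphere at (7.5, 15) misses the remaining region (no effect) — 1 connected region. Overall, the cross-section is a single solid region. The nearest boundary edge runs (-0.00, -5.50)→(-3.89, -3.89); distance from the point to it = 0.54 mm. The point is inside the cross-section, 0.54 mm from the nearest boundary — within the 0.8 mm shell band (2 × 0.4).

shell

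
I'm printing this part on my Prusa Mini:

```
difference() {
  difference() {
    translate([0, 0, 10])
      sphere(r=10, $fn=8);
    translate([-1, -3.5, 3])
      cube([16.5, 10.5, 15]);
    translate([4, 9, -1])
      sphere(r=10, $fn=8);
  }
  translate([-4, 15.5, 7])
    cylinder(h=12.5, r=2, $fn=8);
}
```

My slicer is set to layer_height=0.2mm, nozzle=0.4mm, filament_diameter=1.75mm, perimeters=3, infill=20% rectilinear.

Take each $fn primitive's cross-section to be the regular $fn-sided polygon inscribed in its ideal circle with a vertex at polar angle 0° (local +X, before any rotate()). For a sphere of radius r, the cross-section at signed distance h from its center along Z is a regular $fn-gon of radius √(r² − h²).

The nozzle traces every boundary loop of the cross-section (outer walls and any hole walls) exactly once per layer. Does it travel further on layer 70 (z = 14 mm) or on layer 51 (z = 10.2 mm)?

Layer 70 (z = 14): the r=10 sphere contributes a regular 8-gon of circumradius √(10²−4²) = 9.165 (perimeter = 2·8·9.165·sin(180°/8) = 56.12 mm); the cube at (-1, -3.5) (footprint 16.5×10.5) is included at this height (perimeter 54.00 mm); the sphere at (4, 9) is absent (|z−center|=15.000 > r=10); Subtracting the remaining from the first: starting from the r=10 sphere, the 16.5×10.5 cube at (-1, -3.5) partially overlaps it — only the 93.78 mm² overlap (of its 173.25 mm²) is removed, clipping the outline — boundary = 69.40 mm; the r=2 cylinder at (-4, 15.5) gives a regular 8-gon of circumradius 2 (constant along its height) (perimeter = 2·8·2.000·sin(180°/8) = 12.25 mm); Taking the first minus the rest: starting from the result so far, the r=2 cylinder at (-4, 15.5) misses the remaining region (no effect) — boundary = 69.40 mm. So its perimeter = 69.40 mm. Layer 51 (z = 10.2): the r=10 sphere contributes a regular 8-gon of circumradius √(10²−0.2²) = 9.998 (perimeter = 2·8·9.998·sin(180°/8) = 61.22 mm); the cube at (-1, -3.5) is present — its section is the full 16.5×10.5 rectangle (perimeter 54.00 mm); the sphere at (4, 9) does not reach this height (|z−center|=11.200 > r=10); After the difference (first − rest): starting from the r=10 sphere, the 16.5×10.5 cube at (-1, -3.5) partially overlaps it — only the 102.79 mm² overlap (of its 173.25 mm²) is removed, clipping the outline — boundary = 78.00 mm; the r=2 cylinder at (-4, 15.5) gives a regular 8-gon of circumradius 2 (constant along its height) (perimeter = 2·8·2.000·sin(180°/8) = 12.25 mm); Taking the first minus the rest: starting from that combined region, the r=2 cylinder at (-4, 15.5) misses the remaining region (no effect) — boundary = 78.00 mm. So its perimeter = 78.00 mm. Layer 51 is larger (78.00 vs 69.40 mm).

layer 51 (z = 10.2 mm)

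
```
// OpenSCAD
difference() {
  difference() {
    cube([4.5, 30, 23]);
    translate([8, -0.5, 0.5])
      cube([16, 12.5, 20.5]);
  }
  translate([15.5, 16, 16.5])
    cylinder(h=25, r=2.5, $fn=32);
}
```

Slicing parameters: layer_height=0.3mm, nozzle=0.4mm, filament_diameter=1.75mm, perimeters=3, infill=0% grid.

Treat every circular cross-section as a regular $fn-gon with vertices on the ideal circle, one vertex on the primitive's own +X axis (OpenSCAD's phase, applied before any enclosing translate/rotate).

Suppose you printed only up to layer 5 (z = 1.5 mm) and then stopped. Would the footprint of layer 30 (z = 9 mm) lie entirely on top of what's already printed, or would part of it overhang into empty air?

Compare the two slices. At z = 1.5: the 4.5×30 cube contributes its full rectangle (area 135.00 mm²); the cube at (8, -0.5) is present — its section is the full 16×12.5 rectangle (area 200.00 mm²); After the difference (first − rest): starting from the 4.5×30 cube (135.00 mm²), the 16×12.5 cube at (8, -0.5) misses the remaining region (no effect) — area = 135.00 mm²; the cylinder at (15.5, 16) is not intersected at this z (z outside [16.5, 41.5]); After the difference (first − rest): none of the subtracted shapes is present at this height, so that combined region is unchanged — area = 135.00 mm². At z = 9: the cube (footprint 4.5×30) is included at this height (area 135.00 mm²); the cube at (8, -0.5) is present — its section is the full 16×12.5 rectangle (area 200.00 mm²); Taking the first minus the rest: starting from the 4.5×30 cube (135.00 mm²), the 16×12.5 cube at (8, -0.5) misses the remaining region (no effect) — area = 135.00 mm²; the cylinder at (15.5, 16) does not reach this height (z outside [16.5, 41.5]); Taking the first minus the rest: none of the subtracted shapes is present at this height, so the result so far is unchanged — area = 135.00 mm². Checking containment: the cross-section at z = 9 is a subset of the cross-section at z = 1.5.

entirely on top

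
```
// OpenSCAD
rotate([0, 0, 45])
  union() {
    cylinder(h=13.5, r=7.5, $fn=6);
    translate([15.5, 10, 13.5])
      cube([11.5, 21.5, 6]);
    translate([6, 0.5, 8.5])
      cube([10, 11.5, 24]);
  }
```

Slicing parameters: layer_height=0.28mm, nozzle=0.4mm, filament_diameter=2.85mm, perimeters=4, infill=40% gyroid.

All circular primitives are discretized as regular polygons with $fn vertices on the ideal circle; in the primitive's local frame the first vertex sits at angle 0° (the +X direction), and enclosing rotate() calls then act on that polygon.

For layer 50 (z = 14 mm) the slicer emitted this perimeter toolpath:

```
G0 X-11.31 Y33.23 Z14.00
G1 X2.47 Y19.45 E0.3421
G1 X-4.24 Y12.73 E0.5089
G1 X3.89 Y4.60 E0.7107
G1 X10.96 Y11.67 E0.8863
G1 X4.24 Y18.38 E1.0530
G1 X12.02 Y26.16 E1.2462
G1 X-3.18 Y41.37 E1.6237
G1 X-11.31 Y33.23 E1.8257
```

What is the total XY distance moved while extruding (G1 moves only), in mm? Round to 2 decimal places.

Sum the Euclidean lengths of each G1 segment: total = 103.99 mm.

103.99 mm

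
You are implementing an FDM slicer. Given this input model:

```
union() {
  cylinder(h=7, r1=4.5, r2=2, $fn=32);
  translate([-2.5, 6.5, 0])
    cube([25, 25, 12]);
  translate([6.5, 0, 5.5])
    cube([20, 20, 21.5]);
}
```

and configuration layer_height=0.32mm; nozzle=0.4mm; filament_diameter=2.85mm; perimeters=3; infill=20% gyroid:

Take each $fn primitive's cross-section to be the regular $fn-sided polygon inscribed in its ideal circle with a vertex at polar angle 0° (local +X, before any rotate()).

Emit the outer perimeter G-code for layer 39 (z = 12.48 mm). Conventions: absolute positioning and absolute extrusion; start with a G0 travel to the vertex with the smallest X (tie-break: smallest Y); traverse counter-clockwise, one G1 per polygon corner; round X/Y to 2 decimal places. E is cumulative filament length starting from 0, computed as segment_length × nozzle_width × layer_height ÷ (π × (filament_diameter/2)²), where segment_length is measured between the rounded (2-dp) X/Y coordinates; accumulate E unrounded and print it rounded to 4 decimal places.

At z = 12.48 mm: the cone does not reach this height (z outside [0, 7]); the cube at (-2.5, 6.5) is absent (z outside [0, 12]); the 20×20 cube at (6.5, 0) contributes its full rectangle; Combining (union): only the 20×20 cube at (6.5, 0) is present, so the union is just that shape — 1 connected region. The outline is a single polygon with 4 vertices. Extrusion per mm of travel: 0.4 × 0.32 / (π × 1.425²) = 0.020065. Accumulating E over each segment gives final E = 1.6052.

G0 X6.50 Y0.00 Z12.48
G1 X26.50 Y0.00 E0.4013
G1 X26.50 Y20.00 E0.8026
G1 X6.50 Y20.00 E1.2039
G1 X6.50 Y0.00 E1.6052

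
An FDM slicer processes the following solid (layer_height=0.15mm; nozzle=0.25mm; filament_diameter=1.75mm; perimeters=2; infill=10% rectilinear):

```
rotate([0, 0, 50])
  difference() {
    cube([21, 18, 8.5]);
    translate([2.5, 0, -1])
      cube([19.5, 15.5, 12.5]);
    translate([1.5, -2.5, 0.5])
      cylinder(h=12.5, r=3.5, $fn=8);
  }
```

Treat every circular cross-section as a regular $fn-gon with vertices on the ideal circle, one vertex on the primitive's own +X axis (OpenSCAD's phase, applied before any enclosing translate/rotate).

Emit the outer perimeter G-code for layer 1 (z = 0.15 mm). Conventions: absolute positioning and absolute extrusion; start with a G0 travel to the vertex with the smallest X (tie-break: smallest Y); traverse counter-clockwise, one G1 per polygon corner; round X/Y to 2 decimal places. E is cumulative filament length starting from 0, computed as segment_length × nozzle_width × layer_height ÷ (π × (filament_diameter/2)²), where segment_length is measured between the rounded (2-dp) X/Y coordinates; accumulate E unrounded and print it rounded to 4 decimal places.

G0 X-13.79 Y11.57 Z0.15
G1 X0.00 Y0.00 E0.2806
G1 X1.61 Y1.92 E0.3197
G1 X-10.27 Y11.88 E0.5614
G1 X1.62 Y26.05 E0.8498
G1 X-0.29 Y27.66 E0.8887
G1 X-13.79 Y11.57 E1.2162

At z = 0.15 mm: the cube (footprint 21×18) is included at this height; the cube at (2.5, 0) (footprint 19.5×15.5) is included at this height; the cylinder at (1.5, -2.5) is not intersected at this z (z outside [0.5, 13]); After the difference (first − rest): starting from the 21×18 cube, the 19.5×15.5 cube at (2.5, 0) partially overlaps it — only the 286.75 mm² overlap (of its 302.25 mm²) is removed, clipping the outline — 1 connected region; (rotated 50° about Z; rotation is an isometry so areas/perimeters/island counts are preserved). The outline is a single polygon with 6 vertices. Extrusion per mm of travel: 0.25 × 0.15 / (π × 0.875²) = 0.015591. Accumulating E over each segment gives final E = 1.2162.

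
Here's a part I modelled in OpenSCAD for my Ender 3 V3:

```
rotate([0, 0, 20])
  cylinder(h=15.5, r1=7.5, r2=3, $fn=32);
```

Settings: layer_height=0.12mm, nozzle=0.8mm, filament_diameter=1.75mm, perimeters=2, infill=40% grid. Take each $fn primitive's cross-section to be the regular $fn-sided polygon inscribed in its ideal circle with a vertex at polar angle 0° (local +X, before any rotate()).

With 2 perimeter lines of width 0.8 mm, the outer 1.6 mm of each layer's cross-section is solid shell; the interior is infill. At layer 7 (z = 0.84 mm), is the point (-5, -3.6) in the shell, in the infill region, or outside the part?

At z = 0.84 mm: the cone contributes a regular 32-gon of circumradius 7.256 (interpolated between r1=7.5 and r2=3 at t=0.054); (whole slice rotated 20° about Z — lengths, areas and connectivity unchanged). Overall, the cross-section is a single solid region. Undo the 20° rotation: the query point maps to (-5.930, -1.673) in the un-rotated model frame. The nearest boundary edge runs (-7.12, -1.42)→(-6.70, -2.78); distance from the point to it = 1.06 mm. The point is inside the cross-section, 1.06 mm from the nearest boundary — within the 1.6 mm shell band (2 × 0.8).

shell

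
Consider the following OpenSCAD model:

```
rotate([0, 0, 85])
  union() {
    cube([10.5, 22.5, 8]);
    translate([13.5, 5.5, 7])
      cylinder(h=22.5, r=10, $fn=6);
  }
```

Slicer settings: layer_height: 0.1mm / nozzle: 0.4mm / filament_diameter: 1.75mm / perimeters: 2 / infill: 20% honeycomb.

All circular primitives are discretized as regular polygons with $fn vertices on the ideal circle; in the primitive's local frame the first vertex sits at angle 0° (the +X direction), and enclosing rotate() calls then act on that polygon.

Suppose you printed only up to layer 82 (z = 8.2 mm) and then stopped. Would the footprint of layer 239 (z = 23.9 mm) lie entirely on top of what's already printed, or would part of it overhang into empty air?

entirely on top

Compare the two slices. At z = 8.2: the cube does not reach this height (z outside [0, 8]); the cylinder at (13.5, 5.5): section is a regular 6-gon, circumradius r=10 (area = (6/2)·10.000²·sin(360°/6) = 259.81 mm²); Taking the union: only the r=10 cylinder at (13.5, 5.5) is present, so the union is just that shape — area = 259.81 mm²; (rotated 85° about Z; rotation is an isometry so areas/perimeters/island counts are preserved). At z = 23.9: the cube is not intersected at this z (z outside [0, 8]); the r=10 cylinder at (13.5, 5.5) gives a regular 6-gon of circumradius 10 (constant along its height) (area = (6/2)·10.000²·sin(360°/6) = 259.81 mm²); Merging all regions: only the r=10 cylinder at (13.5, 5.5) is present, so the union is just that shape — area = 259.81 mm²; (whole slice rotated 85° about Z — lengths, areas and connectivity unchanged). Checking containment: the cross-section at z = 23.9 is a subset of the cross-section at z = 8.2.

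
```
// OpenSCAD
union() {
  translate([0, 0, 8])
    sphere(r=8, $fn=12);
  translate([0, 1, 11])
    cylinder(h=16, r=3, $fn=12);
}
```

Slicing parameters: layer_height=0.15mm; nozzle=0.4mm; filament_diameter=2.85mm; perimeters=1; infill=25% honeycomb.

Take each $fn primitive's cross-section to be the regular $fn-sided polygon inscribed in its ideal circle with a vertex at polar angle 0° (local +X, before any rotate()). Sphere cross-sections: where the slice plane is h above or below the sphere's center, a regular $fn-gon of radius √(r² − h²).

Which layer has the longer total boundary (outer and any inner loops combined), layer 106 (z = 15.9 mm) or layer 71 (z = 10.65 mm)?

Layer 106 (z = 15.9): the r=8 sphere contributes a regular 12-gon of circumradius √(8²−7.9²) = 1.261 (perimeter = 2·12·1.261·sin(180°/12) = 7.83 mm); the cylinder at (0, 1): section is a regular 12-gon, circumradius r=3 (perimeter = 2·12·3.000·sin(180°/12) = 18.63 mm); Combining (union): the r=8 sphere lies entirely inside the r=3 cylinder at (0, 1), so the union is just the r=3 cylinder at (0, 1) — boundary = 18.63 mm. So its perimeter = 18.63 mm. Layer 71 (z = 10.65): the r=8 sphere slices to a regular 12-gon of circumradius 7.548 (√(r²−h²) with h=2.65 from center) (perimeter = 2·12·7.548·sin(180°/12) = 46.89 mm); the cylinder at (0, 1) is not intersected at this z (z outside [11, 27]); Merging all regions: only the r=8 sphere is present, so the union is just that shape — boundary = 46.89 mm. So its perimeter = 46.89 mm. Layer 71 is larger (46.89 vs 18.63 mm).

layer 71 (z = 10.65 mm)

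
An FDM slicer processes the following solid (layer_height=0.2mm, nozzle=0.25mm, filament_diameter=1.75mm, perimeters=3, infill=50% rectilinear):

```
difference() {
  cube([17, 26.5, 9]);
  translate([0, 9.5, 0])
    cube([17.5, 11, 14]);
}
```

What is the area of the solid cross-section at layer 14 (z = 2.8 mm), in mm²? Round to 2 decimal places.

At z = 2.8 mm: the cube is present — its section is the full 17×26.5 rectangle (area 450.50 mm²); the cube at (0, 9.5) (footprint 17.5×11) is included at this height (area 192.50 mm²); Subtracting the remaining from the first: starting from the 17×26.5 cube (450.50 mm²), the 17.5×11 cube at (0, 9.5) partially overlaps it — only the 187.00 mm² overlap (of its 192.50 mm²) is removed, clipping the outline — area = 263.50 mm². Overall, the cross-section has 2 separate islands. Net area = 263.50 mm².

263.50 mm²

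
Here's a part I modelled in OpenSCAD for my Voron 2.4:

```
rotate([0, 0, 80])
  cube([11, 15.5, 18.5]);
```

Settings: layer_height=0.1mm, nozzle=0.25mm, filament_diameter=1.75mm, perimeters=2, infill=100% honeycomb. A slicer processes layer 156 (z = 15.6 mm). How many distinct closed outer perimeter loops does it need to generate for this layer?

At z = 15.6 mm: the cube is present — its section is the full 11×15.5 rectangle; (rotated 80° about Z; rotation is an isometry so areas/perimeters/island counts are preserved). The result has 1 disconnected region.

1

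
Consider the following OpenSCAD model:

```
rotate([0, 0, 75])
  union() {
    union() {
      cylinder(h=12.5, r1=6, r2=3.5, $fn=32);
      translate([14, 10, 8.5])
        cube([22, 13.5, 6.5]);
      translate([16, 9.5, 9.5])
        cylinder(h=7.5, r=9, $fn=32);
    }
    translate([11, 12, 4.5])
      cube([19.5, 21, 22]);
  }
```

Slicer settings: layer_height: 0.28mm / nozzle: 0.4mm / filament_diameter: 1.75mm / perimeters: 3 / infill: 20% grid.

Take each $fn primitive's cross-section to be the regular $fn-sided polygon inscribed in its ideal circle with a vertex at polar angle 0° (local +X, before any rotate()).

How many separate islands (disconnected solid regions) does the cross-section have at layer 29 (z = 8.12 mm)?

2

At z = 8.12 mm: the cone: at t=0.650 of its height the radius interpolates to r₁+(r₂−r₁)t = 4.376, giving a regular 32-gon of that circumradius; the cube at (14, 10) is absent (z outside [8.5, 15]); the cylinder at (16, 9.5) is not intersected at this z (z outside [9.5, 17]); Taking the union: only the cone is present, so the union is just that shape — 1 connected region; the 19.5×21 cube at (11, 12) contributes its full rectangle; Merging all regions: the 2 present regions are separate (no shared area or edge), so areas and boundary lengths simply add and each stays a separate island — 2 connected regions; (rotated 75° about Z; rotation is an isometry so areas/perimeters/island counts are preserved). Overall, the cross-section has 2 separate islands. Island count = 2.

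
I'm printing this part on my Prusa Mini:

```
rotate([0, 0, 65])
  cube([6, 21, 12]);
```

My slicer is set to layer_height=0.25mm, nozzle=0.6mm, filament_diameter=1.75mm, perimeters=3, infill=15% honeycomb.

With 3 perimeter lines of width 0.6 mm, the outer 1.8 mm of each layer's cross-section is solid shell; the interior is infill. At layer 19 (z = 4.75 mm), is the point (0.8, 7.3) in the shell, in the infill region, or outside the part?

outside

At z = 4.75 mm: the 6×21 cube contributes its full rectangle; (whole slice rotated 65° about Z — lengths, areas and connectivity unchanged). Overall, the cross-section is a single solid region. Undo the 65° rotation: the query point maps to (6.954, 2.360) in the un-rotated model frame. The nearest boundary edge runs (6.00, 0.00)→(6.00, 21.00); distance from the point to it = 0.95 mm. The point is not inside any of the regions above, so it lies outside the cross-section (0.95 mm from the nearest boundary).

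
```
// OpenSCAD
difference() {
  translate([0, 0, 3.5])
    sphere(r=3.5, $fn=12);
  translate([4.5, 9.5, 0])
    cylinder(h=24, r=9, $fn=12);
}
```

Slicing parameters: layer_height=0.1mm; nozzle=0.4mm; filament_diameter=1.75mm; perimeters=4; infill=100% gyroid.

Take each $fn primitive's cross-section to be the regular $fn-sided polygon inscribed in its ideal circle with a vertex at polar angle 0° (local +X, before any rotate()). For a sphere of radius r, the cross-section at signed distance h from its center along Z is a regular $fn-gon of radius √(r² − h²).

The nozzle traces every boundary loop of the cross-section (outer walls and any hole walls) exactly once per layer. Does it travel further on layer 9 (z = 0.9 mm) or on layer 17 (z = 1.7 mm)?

Layer 9 (z = 0.9): the r=3.5 sphere contributes a regular 12-gon of circumradius √(3.5²−2.6²) = 2.343 (perimeter = 2·12·2.343·sin(180°/12) = 14.55 mm); the r=9 cylinder at (4.5, 9.5) gives a regular 12-gon of circumradius 9 (constant along its height) (perimeter = 2·12·9.000·sin(180°/12) = 55.90 mm); Subtracting the remaining from the first: starting from the r=3.5 sphere, the r=9 cylinder at (4.5, 9.5) partially overlaps it — only the 1.18 mm² overlap (of its 243.00 mm²) is removed, clipping the outline — boundary = 14.41 mm. So its perimeter = 14.41 mm. Layer 17 (z = 1.7): the r=3.5 sphere slices to a regular 12-gon of circumradius 3.002 (√(r²−h²) with h=1.8 from center) (perimeter = 2·12·3.002·sin(180°/12) = 18.65 mm); the r=9 cylinder at (4.5, 9.5) gives a regular 12-gon of circumradius 9 (constant along its height) (perimeter = 2·12·9.000·sin(180°/12) = 55.90 mm); After the difference (first − rest): starting from the r=3.5 sphere, the r=9 cylinder at (4.5, 9.5) partially overlaps it — only the 3.62 mm² overlap (of its 243.00 mm²) is removed, clipping the outline — boundary = 18.21 mm. So its perimeter = 18.21 mm. Layer 17 is larger (18.21 vs 14.41 mm).

layer 17 (z = 1.7 mm)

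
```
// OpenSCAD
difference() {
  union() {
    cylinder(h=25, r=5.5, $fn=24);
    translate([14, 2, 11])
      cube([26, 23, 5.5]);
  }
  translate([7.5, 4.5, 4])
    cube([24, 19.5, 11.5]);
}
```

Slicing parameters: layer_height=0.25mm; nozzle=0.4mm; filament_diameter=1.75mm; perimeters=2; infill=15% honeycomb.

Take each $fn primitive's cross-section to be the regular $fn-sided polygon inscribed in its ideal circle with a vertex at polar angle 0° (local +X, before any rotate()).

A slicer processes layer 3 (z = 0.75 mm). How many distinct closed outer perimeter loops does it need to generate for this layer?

1

At z = 0.75 mm: the r=5.5 cylinder contributes a regular 24-gon of circumradius 5.5; the cube at (14, 2) is absent (z outside [11, 16.5]); Combining (union): only the r=5.5 cylinder is present, so the union is just that shape — 1 connected region; the cube at (7.5, 4.5) does not reach this height (z outside [4, 15.5]); Taking the first minus the rest: none of the subtracted shapes is present at this height, so that combined region is unchanged — 1 connected region. The result has 1 disconnected region.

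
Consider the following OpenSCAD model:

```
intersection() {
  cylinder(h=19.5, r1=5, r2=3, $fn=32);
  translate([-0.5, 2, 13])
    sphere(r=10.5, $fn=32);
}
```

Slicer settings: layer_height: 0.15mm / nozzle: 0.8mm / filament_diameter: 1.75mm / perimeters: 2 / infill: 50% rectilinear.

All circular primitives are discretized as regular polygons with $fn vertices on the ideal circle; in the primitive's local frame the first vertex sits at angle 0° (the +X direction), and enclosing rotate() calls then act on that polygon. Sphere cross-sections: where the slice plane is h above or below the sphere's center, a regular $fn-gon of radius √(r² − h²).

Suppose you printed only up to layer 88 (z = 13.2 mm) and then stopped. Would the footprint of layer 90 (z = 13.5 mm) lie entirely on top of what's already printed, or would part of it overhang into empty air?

entirely on top

Compare the two slices. At z = 13.2: the cone (r1=5→r2=3) has section circumradius 3.646 here — a regular 32-gon (area = (32/2)·3.646²·sin(360°/32) = 41.50 mm²); the r=10.5 sphere at (-0.5, 2) slices to a regular 32-gon of circumradius 10.498 (√(r²−h²) with h=0.2 from center) (area = (32/2)·10.498²·sin(360°/32) = 344.01 mm²); After intersecting: the cone lies inside the r=10.5 sphere at (-0.5, 2), so it is kept whole — area = 41.50 mm². At z = 13.5: the cone contributes a regular 32-gon of circumradius 3.615 (interpolated between r1=5 and r2=3 at t=0.692) (area = (32/2)·3.615²·sin(360°/32) = 40.80 mm²); the r=10.5 sphere at (-0.5, 2) contributes a regular 32-gon of circumradius √(10.5²−0.5²) = 10.488 (area = (32/2)·10.488²·sin(360°/32) = 343.36 mm²); Taking the intersection: the cone lies inside the r=10.5 sphere at (-0.5, 2), so it is kept whole — area = 40.80 mm². Checking containment: the cross-section at z = 13.5 is a subset of the cross-section at z = 13.2.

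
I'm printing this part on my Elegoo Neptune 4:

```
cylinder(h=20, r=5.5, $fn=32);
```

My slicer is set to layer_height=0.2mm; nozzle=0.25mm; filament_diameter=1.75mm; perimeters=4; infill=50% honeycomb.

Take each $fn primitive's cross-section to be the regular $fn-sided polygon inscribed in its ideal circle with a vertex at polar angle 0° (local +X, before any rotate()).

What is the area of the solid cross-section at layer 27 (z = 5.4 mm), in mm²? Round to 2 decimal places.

94.42 mm²

At z = 5.4 mm: the r=5.5 cylinder gives a regular 32-gon of circumradius 5.5 (constant along its height) (area = (32/2)·5.500²·sin(360°/32) = 94.42 mm²). Overall, the cross-section is a single solid region. Net area = 94.42 mm².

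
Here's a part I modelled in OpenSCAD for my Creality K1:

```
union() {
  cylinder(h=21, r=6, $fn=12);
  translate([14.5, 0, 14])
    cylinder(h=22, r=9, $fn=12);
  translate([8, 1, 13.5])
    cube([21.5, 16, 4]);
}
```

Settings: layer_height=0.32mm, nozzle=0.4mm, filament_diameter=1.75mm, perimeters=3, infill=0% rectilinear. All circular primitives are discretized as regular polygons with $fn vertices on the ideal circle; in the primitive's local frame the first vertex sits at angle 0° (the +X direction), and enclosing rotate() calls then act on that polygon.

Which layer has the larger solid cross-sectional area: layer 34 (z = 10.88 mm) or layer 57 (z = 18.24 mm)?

Layer 34 (z = 10.88): the r=6 cylinder gives a regular 12-gon of circumradius 6 (constant along its height) (area = (12/2)·6.000²·sin(360°/12) = 108.00 mm²); the cylinder at (14.5, 0) does not reach this height (z outside [14, 36]); the cube at (8, 1) does not reach this height (z outside [13.5, 17.5]); Taking the union: only the r=6 cylinder is present, so the union is just that shape — area = 108.00 mm². So its area = 108.00 mm². Layer 57 (z = 18.24): the r=6 cylinder gives a regular 12-gon of circumradius 6 (constant along its height) (area = (12/2)·6.000²·sin(360°/12) = 108.00 mm²); the r=9 cylinder at (14.5, 0) gives a regular 12-gon of circumradius 9 (constant along its height) (area = (12/2)·9.000²·sin(360°/12) = 243.00 mm²); the cube at (8, 1) is not intersected at this z (z outside [13.5, 17.5]); Taking the union: the regions partially overlap — summed areas 351.00 mm² minus the doubly-counted overlap 0.47 mm² gives 350.53 mm² — area = 350.53 mm². So its area = 350.53 mm². Layer 57 is larger (350.53 vs 108.00 mm²).

layer 57 (z = 18.24 mm)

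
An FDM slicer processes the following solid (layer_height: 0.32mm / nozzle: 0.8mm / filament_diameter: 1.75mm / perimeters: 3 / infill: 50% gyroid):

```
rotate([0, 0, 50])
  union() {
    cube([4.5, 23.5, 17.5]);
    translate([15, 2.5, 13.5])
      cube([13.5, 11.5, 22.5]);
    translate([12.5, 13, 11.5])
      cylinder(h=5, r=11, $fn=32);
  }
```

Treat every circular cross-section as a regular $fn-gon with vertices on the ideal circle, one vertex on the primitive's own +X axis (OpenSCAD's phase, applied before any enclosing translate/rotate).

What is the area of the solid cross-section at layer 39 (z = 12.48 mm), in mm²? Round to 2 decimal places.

At z = 12.48 mm: the 4.5×23.5 cube contributes its full rectangle (area 105.75 mm²); the cube at (15, 2.5) does not reach this height (z outside [13.5, 36]); the r=11 cylinder at (12.5, 13) gives a regular 32-gon of circumradius 11 (constant along its height) (area = (32/2)·11.000²·sin(360°/32) = 377.69 mm²); Taking the union: the regions partially overlap — summed areas 483.44 mm² minus the doubly-counted overlap 30.53 mm² gives 452.91 mm² — area = 452.91 mm²; (whole slice rotated 50° about Z — lengths, areas and connectivity unchanged). Overall, the cross-section is a single solid region. Net area = 452.91 mm².

452.91 mm²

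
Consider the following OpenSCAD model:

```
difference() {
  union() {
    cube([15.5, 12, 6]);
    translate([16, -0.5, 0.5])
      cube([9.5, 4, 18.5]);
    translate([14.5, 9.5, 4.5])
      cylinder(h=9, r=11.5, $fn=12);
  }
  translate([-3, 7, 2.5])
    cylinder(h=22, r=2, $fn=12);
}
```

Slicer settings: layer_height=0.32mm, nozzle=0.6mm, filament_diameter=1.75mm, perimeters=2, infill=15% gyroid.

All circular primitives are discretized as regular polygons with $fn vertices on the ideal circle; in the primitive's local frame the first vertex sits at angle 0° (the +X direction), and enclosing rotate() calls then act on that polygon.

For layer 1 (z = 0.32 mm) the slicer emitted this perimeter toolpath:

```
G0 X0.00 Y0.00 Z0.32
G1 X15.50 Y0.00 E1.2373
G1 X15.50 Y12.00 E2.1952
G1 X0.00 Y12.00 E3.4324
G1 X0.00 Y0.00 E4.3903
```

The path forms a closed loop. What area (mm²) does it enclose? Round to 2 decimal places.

186.00 mm²

Apply the shoelace formula to the sequence of (X, Y) vertices; enclosed area = 186.00 mm².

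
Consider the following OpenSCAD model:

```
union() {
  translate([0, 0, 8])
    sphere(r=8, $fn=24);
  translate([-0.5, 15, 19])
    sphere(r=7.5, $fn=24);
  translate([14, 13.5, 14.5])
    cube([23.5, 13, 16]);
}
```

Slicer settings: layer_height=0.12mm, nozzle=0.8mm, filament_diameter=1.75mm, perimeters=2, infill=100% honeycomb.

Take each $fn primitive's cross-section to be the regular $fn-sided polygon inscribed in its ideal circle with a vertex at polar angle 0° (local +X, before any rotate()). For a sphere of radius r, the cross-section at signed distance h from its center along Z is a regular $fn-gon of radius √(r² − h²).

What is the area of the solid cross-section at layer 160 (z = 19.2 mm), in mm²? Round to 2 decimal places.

480.08 mm²

At z = 19.2 mm: the sphere does not reach this height (|z−center|=11.200 > r=8); the r=7.5 sphere at (-0.5, 15) contributes a regular 24-gon of circumradius √(7.5²−0.2²) = 7.497 (area = (24/2)·7.497²·sin(360°/24) = 174.58 mm²); the 23.5×13 cube at (14, 13.5) contributes its full rectangle (area 305.50 mm²); Combining (union): the 2 present regions are separate (no shared area or edge), so areas and boundary lengths simply add and each stays a separate island — area = 480.08 mm². Overall, the cross-section has 2 separate islands. Net area = 480.08 mm².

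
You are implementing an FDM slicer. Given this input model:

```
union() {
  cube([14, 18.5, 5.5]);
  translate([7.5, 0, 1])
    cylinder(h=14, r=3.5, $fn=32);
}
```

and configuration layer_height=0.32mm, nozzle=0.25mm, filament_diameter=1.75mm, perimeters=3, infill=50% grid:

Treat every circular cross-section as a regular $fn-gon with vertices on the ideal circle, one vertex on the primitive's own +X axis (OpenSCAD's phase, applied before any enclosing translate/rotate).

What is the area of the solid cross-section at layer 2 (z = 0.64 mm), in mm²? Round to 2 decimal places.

259.00 mm²

At z = 0.64 mm: the cube (footprint 14×18.5) is included at this height (area 259.00 mm²); the cylinder at (7.5, 0) is absent (z outside [1, 15]); Taking the union: only the 14×18.5 cube is present, so the union is just that shape — area = 259.00 mm². Overall, the cross-section is a single solid region. Net area = 259.00 mm².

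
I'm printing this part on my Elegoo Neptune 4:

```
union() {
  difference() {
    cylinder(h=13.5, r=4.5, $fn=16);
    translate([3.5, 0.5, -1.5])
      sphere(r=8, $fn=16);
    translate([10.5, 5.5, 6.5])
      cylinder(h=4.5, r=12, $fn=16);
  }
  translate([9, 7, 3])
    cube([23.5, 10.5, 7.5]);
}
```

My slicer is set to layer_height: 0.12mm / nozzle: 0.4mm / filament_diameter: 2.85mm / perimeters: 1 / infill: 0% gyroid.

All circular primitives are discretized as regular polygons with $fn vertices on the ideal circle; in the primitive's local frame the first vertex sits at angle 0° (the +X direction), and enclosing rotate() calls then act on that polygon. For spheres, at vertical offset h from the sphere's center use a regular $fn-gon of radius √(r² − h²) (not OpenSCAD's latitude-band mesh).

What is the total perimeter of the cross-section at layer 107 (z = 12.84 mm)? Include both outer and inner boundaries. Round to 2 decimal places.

28.09 mm

At z = 12.84 mm: the r=4.5 cylinder gives a regular 16-gon of circumradius 4.5 (constant along its height) (perimeter = 2·16·4.500·sin(180°/16) = 28.09 mm); the sphere at (3.5, 0.5) does not reach this height (|z−center|=14.340 > r=8); the cylinder at (10.5, 5.5) is not intersected at this z (z outside [6.5, 11]); Subtracting the remaining from the first: none of the subtracted shapes is present at this height, so the r=4.5 cylinder is unchanged — boundary = 28.09 mm; the cube at (9, 7) is absent (z outside [3, 10.5]); Merging all regions: only the result so far is present, so the union is just that shape — boundary = 28.09 mm. Overall, the cross-section is a single solid region. Total boundary length (outer) = 28.09 mm.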